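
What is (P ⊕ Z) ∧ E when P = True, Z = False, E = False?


P = True, Z = False, E = False
Step 1: P ⊕ Z = True XOR False = True
Step 2: True ∧ E = True AND False = False
XOR true when exactly one of P,Z is true; then AND with E.

False


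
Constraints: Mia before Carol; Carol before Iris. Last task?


Constraints: Mia before Carol; Carol before Iris
The last task can have nothing scheduled after it, so it must never appear on the left of a 'before'.
Tasks appearing before some other task: Mia, Carol.
The only task not in that list is Iris → it is last.

Iris


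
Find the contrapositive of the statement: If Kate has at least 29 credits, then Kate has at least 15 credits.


Original: If Kate has at least 29 credits, then Kate has at least 15 credits
Contrapositive: If ¬Q, then ¬P
Negate Q: not (Kate has at least 15 credits)
Negate P: not (Kate has at least 29 credits)

If not (Kate has at least 15 credits), then not (Kate has at least 29 credits).


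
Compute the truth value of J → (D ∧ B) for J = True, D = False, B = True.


J = True, D = False, B = True
Step 1: D ∧ B = False AND True = False
Step 2: J → (False): false only when J=True and consequent=False.
Result: False

False


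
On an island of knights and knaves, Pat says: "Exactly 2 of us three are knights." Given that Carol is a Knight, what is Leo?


Pat claims exactly 2 knights among Pat, Carol, Leo.
Given: Carol is a Knight.

Case 1: Pat is a Knight (tells truth)
  Then exactly 2 of the three are knights.
  Counting Pat, Carol: 2 knight(s) so far. Need 0 more → Leo = Knave.
Case 2: Pat is a Knave (lies)
  Then the count is NOT 2.
  If Leo = Knight, count = 2 = 2 → claim would be true, contradicts lie.
  If Leo = Knave, count = 1 ≠ 2 → lie confirmed ✓

Leo is a Knave.

Knave


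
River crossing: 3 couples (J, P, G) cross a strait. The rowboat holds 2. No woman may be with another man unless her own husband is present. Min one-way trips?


Label couples J, P, G (H = husband, W = wife).
Counting alone: 6 people, the rowboat carries 2 and someone must bring it back, so each round trip nets at most +1 on the far side until the last crossing → at least 9 trips. The jealousy constraint makes 9 impossible; the shortest valid schedule has 11:
1. WJ+WP →  (far: WJ,WP; near: HJ,HP,HG,WG)
2. WJ ←       (far: WP; near: HJ,HP,HG,WJ,WG)
3. WJ+WG →  (far: WJ,WP,WG; near: HJ,HP,HG)
4. WJ ←       (far: WP,WG; near: HJ,HP,HG,WJ)
5. HP+HG →  (far: HP,WP,HG,WG; near: HJ,WJ)
6. HP+WP ←  (far: HG,WG; near: HJ,WJ,HP,WP)
7. HJ+HP →  (far: HJ,HP,HG,WG; near: WJ,WP)
8. WG ←       (far: HJ,HP,HG; near: WJ,WP,WG)
9. WJ+WP →  (far: HJ,WJ,HP,WP,HG; near: WG)
10. HG ←      (far: HJ,WJ,HP,WP; near: HG,WG)
11. HG+WG → (far: all six; near: empty)
In every state each wife is either with her husband or with no other man.
Minimum trips = 11

11


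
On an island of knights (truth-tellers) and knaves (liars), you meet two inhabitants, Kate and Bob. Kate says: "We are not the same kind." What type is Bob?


Kate says: "We are not the same kind."
Case 1: Kate is a Knight (truth-teller)
  Statement is true → they ARE different → Bob is a Knave
Case 2: Kate is a Knave (liar)
  Statement is false → they are NOT different → Bob is a Knave
In both cases, Bob is a Knave.

Knave


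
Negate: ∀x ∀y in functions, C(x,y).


Original: ∀x ∀y C(x,y)
Rule: ¬∀→∃, ¬∃→∀, negate predicate.
Negation: ∃x ∃y ¬C(x,y)

∃x ∃y ¬C(x,y)


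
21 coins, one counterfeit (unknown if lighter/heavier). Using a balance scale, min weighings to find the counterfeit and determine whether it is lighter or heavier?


Let n = 21. 42 possibilities (n coins × lighter/heavier); each weighing has 3 outcomes.
Bound for k weighings: say the first weighing puts j coins on each pan. If it tips, the 2j weighed coins remain suspects (each with a known direction) and k-1 weighings give 3^(k-1) outcomes; 3^(k-1) is odd, so 2j ≤ 3^(k-1) - 1. If it balances, the n - 2j unweighed coins remain with direction unknown: 2(n - 2j) ≤ 3^(k-1) - 1 by the same parity argument. Adding, n ≤ (3^(k-1) - 1) + (3^(k-1) - 1)/2 = (3^k - 3)/2, and the classical three-group strategy achieves this (3 coins in 2 weighings, 12 in 3, 39 in 4, 120 in 5).
So we need the smallest k with (3^k - 3)/2 ≥ 21.
k = 3: (3^3 - 3)/2 = 12 < 21 ✗
k = 4: (3^4 - 3)/2 = 39 ≥ 21 ✓

4


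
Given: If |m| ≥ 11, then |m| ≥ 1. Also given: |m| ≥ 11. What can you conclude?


Modus ponens: P → Q, P ⊢ Q
P: |m| ≥ 11
Q: |m| ≥ 1
We have P → Q and P is true.
By modus ponens, Q must be true.

|m| ≥ 1


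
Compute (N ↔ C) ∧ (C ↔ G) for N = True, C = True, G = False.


N = True, C = True, G = False
Step 1: N ↔ C is true when N and C have the same value. Result: True
Step 2: C ↔ G is true when C and G have the same value. Result: False
Step 3: True ∧ False = False

False


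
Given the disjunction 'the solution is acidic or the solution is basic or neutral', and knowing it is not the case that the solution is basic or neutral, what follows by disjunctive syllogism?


Disjunctive syllogism: P ∨ Q, ¬P ⊢ Q
Disjunction: the solution is acidic ∨ the solution is basic or neutral
We know it is not the case that the solution is basic or neutral.
By disjunctive syllogism, the other disjunct must be true.

The solution is acidic


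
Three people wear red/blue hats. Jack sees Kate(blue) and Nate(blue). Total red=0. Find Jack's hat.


Total red = 0, seen red = 0
Own red = 0 - 0 = 0
Jack's hat is blue.

blue


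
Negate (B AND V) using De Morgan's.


De Morgan's law: ¬(P ∧ Q) ≡ ¬P ∨ ¬Q
¬(B ∧ V) = ¬B ∨ ¬V

¬B ∨ ¬V


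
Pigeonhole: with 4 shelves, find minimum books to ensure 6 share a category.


Pigeonhole: to guarantee k in one of n categories, need (k-1)×n + 1.
k = 6, n = 4
Minimum = (6-1) × 4 + 1 = 5 × 4 + 1

21


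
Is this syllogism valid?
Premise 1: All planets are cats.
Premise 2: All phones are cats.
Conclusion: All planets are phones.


Premise 1: All planets are cats.
Premise 2: All phones are cats.
Conclusion: All planets are phones.
Fallacy: undistributed middle. cats is predicate in both.
Counterexample: planets and phones could be disjoint subsets of cats.

Invalid


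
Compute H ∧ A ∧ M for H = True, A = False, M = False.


H = True, A = False, M = False
Step 1: H ∧ A = True AND False = False
Step 2: (False) ∧ M = (False) AND False = False
AND is true only when ALL operands are true.

False


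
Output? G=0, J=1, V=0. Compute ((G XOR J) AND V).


G XOR J = 0^1 = 1
1 AND 0 = 0

0


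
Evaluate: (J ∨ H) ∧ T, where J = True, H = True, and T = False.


J = True, H = True, T = False
Step 1: J ∨ H = True OR True = True
Step 2: True ∧ T = True AND False = False
OR is true when at least one operand is true; AND requires both.

False


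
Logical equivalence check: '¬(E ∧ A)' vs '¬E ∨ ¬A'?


Expression 1: ¬(E ∧ A)
Expression 2: ¬E ∨ ¬A
Truth table (E A | Expr1 Expr2):
  T T |   F     F
  T F |   T     T
  F T |   T     T
  F F |   T     T
All 4 rows agree, so the expressions are logically equivalent.

Yes


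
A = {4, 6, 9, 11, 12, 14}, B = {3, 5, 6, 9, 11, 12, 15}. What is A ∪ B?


A = {4, 6, 9, 11, 12, 14}
B = {3, 5, 6, 9, 11, 12, 15}
Operation: union
All elements combined: 3, 4, 5, 6, 9, 11, 12, 14, 15

{3, 4, 5, 6, 9, 11, 12, 14, 15}


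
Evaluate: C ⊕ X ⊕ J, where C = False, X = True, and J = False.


C = False, X = True, J = False
Step 1: C ⊕ X = False XOR True = True
Step 2: True ⊕ J = True XOR False = True
XOR is true when an odd number of operands are true.

True


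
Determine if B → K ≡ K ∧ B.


Expression 1: B → K
Expression 2: K ∧ B
Truth table (B K | Expr1 Expr2):
  T T |   T     T
  T F |   F     F
  F T |   T     F   ← differ
  F F |   T     F   ← differ
Counterexample: B=F, K=T gives Expr1 = T but Expr2 = F, so the expressions are NOT logically equivalent.

No


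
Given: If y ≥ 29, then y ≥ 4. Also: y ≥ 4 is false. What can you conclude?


Modus tollens: P → Q, ¬Q ⊢ ¬P
P: y ≥ 29
Q: y ≥ 4
We have P → Q and Q is false.
By modus tollens, P must be false.

It is not the case that y ≥ 29


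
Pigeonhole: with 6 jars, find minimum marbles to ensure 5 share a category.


Pigeonhole: to guarantee k in one of n categories, need (k-1)×n + 1.
k = 5, n = 6
Minimum = (5-1) × 6 + 1 = 4 × 6 + 1

25


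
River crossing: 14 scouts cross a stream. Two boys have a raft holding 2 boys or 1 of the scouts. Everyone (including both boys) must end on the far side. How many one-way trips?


Per crossing of one of the scouts: boys→, one←, one of the scouts→, one← = 4 trips
14 × 4 = 56, + 1 final boys→ = 57
Minimum trips = 57

57


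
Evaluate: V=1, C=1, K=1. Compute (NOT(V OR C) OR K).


V OR C = 1
NOT(1) = 0
0 OR 1 = 1

1


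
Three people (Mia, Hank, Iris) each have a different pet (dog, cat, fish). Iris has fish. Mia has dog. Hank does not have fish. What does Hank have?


From clues:
  Iris → fish
  Mia → dog
By elimination, Hank gets the remaining.

cat


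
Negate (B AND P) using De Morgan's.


De Morgan's law: ¬(P ∧ Q) ≡ ¬P ∨ ¬Q
¬(B ∧ P) = ¬B ∨ ¬P

¬B ∨ ¬P


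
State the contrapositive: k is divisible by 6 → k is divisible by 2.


Original: If k is divisible by 6, then k is divisible by 2
Contrapositive: If ¬Q, then ¬P
Negate Q: not (k is divisible by 2)
Negate P: not (k is divisible by 6)

If not (k is divisible by 2), then not (k is divisible by 6).


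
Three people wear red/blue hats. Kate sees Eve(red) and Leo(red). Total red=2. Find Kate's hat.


Total red = 2, seen red = 2
Own red = 2 - 2 = 0
Kate's hat is blue.

blue


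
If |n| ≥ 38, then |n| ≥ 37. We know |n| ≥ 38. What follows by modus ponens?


Modus ponens: P → Q, P ⊢ Q
P: |n| ≥ 38
Q: |n| ≥ 37
We have P → Q and P is true.
By modus ponens, Q must be true.

|n| ≥ 37


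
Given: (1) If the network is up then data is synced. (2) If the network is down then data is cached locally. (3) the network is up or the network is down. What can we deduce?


Constructive dilemma: (P → Q) ∧ (R → S), P ∨ R ⊢ Q ∨ S
Premise 1: the network is up → data is synced
Premise 2: the network is down → data is cached locally
Premise 3: the network is up ∨ the network is down
Case 1: Assuming the network is up, then by Premise 1, data is synced.
Case 2: Assuming the network is down, then by Premise 2, data is cached locally.
Since one of the network is up or the network is down must hold, we get data is synced or data is cached locally.

Data is synced or data is cached locally.


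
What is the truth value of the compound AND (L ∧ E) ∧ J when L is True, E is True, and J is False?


L = True, E = True, J = False
Step 1: L ∧ E = True AND True = True
Step 2: True ∧ J = True AND False = False
AND is true only when ALL operands are true.

False


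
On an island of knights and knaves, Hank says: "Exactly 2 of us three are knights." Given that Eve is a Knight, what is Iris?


Hank claims exactly 2 knights among Hank, Eve, Iris.
Given: Eve is a Knight.

Case 1: Hank is a Knight (tells truth)
  Then exactly 2 of the three are knights.
  Counting Hank, Eve: 2 knight(s) so far. Need 0 more → Iris = Knave.
Case 2: Hank is a Knave (lies)
  Then the count is NOT 2.
  If Iris = Knight, count = 2 = 2 → claim would be true, contradicts lie.
  If Iris = Knave, count = 1 ≠ 2 → lie confirmed ✓

Iris is a Knave.

Knave


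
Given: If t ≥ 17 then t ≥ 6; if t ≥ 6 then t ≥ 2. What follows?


Hypothetical syllogism: P → Q, Q → R ⊢ P → R
Premise 1: t ≥ 17 → t ≥ 6
Premise 2: t ≥ 6 → t ≥ 2
Chain the implications: the middle term (t ≥ 6) links the two.
Conclusion: If t ≥ 17, then t ≥ 2.

If t ≥ 17, then t ≥ 2.


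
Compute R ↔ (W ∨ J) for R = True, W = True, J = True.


R = True, W = True, J = True
Step 1: W ∨ J = True OR True = True
Step 2: R ↔ (True): true when both sides have same truth value.
Result: True ↔ True = True

True


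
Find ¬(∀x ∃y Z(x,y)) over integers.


Original: ∀x ∃y Z(x,y)
Rule: ¬∀→∃, ¬∃→∀, negate predicate.
Negation: ∃x ∀y ¬Z(x,y)

∃x ∀y ¬Z(x,y)


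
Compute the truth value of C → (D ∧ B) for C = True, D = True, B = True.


C = True, D = True, B = True
Step 1: D ∧ B = True AND True = True
Step 2: C → (True): false only when C=True and consequent=False.
Result: True

True


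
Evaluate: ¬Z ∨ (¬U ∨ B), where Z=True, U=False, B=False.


Z = True, U = False, B = False
Expression: ¬Z ∨ (¬U ∨ B)
Step 1: ¬U = NOT False = True
Step 2: ¬U ∨ B = True OR False = True
Step 3: ¬Z = NOT True = False
Step 4: (False) ∨ (True) = False OR True = True

True


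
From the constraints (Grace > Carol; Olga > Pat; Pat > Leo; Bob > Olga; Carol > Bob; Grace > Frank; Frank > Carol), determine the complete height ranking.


Constraints: Grace > Carol; Olga > Pat; Pat > Leo; Bob > Olga; Carol > Bob; Grace > Frank; Frank > Carol
Method: at each step, the next-highest is the one remaining person who never appears on the smaller side of a constraint between remaining people.
  Step 1: remaining {Grace, Pat, Olga, Carol, Leo, Bob, Frank}; on the smaller side: {Pat, Olga, Carol, Leo, Bob, Frank} → Grace is next (Grace > Carol; Grace > Frank).
  Step 2: remaining {Pat, Olga, Carol, Leo, Bob, Frank}; on the smaller side: {Pat, Olga, Carol, Leo, Bob} → Frank is next (Frank > Carol).
  Step 3: remaining {Pat, Olga, Carol, Leo, Bob}; on the smaller side: {Pat, Olga, Leo, Bob} → Carol is next (Carol > Bob).
  Step 4: remaining {Pat, Olga, Leo, Bob}; on the smaller side: {Pat, Olga, Leo} → Bob is next (Bob > Olga).
  Step 5: remaining {Pat, Olga, Leo}; on the smaller side: {Pat, Leo} → Olga is next (Olga > Pat).
  Step 6: remaining {Pat, Leo}; on the smaller side: {Leo} → Pat is next (Pat > Leo).
  Step 7: only Leo remains → lowest.
Final ranking (highest to lowest):

Grace > Frank > Carol > Bob > Olga > Pat > Leo


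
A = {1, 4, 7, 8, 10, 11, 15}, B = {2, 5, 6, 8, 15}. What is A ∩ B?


A = {1, 4, 7, 8, 10, 11, 15}
B = {2, 5, 6, 8, 15}
Operation: intersection
Elements in both: 8, 15

{8, 15}


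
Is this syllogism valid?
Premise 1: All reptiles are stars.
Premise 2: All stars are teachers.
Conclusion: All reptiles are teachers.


Premise 1: All reptiles are stars.
Premise 2: All stars are teachers.
Conclusion: All reptiles are teachers.
Barbara syllogism (AAA-1): All A are B, All B are C → All A are C.
Middle term (stars) distributed in premise 2.

Valid


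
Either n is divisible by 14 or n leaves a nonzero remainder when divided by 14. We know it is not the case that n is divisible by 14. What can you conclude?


Disjunctive syllogism: P ∨ Q, ¬P ⊢ Q
Disjunction: n is divisible by 14 ∨ n leaves a nonzero remainder when divided by 14
We know it is not the case that n is divisible by 14.
By disjunctive syllogism, the other disjunct must be true.

n leaves a nonzero remainder when divided by 14


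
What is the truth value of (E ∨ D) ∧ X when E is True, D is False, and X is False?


E = True, D = False, X = False
Step 1: E ∨ D = True OR False = True
Step 2: True ∧ X = True AND False = False
OR is true when at least one operand is true; AND requires both.

False


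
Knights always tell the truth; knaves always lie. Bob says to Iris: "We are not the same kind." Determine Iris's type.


Bob says: "We are not the same kind."
Case 1: Bob is a Knight (truth-teller)
  Statement is true → they ARE different → Iris is a Knave
Case 2: Bob is a Knave (liar)
  Statement is false → they are NOT different → Iris is a Knave
In both cases, Iris is a Knave.

Knave


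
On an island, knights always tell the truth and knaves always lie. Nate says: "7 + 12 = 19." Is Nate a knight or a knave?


Statement: "7 + 12 = 19."
Actual: 7 + 12 = 19
Claimed: 19
Statement is TRUE → Nate tells the truth → Knight

Knight


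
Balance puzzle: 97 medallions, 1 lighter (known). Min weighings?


Each weighing has 3 outcomes (left heavy / balance / right heavy), so k weighings distinguish at most 3^k cases; splitting into three near-equal groups achieves this.
Need 3^k ≥ 97: 3^4 = 81 < 97 ≤ 3^5 = 243
k = ⌈log₃(97)⌉ = 5

5


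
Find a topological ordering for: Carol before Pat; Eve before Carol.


Constraints: Carol before Pat; Eve before Carol
Method: repeatedly schedule the remaining task that has no remaining task required before it.
  Step 1: remaining {Pat, Carol, Eve}; every task except Eve still has a predecessor pending → schedule Eve.
  Step 2: remaining {Pat, Carol}; every task except Carol still has a predecessor pending → schedule Carol.
  Step 3: only Pat remains → schedule Pat.
Resulting order:

Eve → Carol → Pat


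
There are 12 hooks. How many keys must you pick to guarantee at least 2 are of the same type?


Pigeonhole: to guarantee k in one of n categories, need (k-1)×n + 1.
k = 2, n = 12
Minimum = (2-1) × 12 + 1 = 1 × 12 + 1

13


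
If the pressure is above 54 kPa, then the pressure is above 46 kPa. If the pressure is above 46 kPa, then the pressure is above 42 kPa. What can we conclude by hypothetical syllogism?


Hypothetical syllogism: P → Q, Q → R ⊢ P → R
Premise 1: the pressure is above 54 kPa → the pressure is above 46 kPa
Premise 2: the pressure is above 46 kPa → the pressure is above 42 kPa
Chain the implications: the middle term (the pressure is above 46 kPa) links the two.
Conclusion: If the pressure is above 54 kPa, then the pressure is above 42 kPa.

If the pressure is above 54 kPa, then the pressure is above 42 kPa.


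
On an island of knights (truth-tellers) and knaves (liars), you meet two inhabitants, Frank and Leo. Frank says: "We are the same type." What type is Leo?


Frank says: "We are the same type."
Case 1: Frank is a Knight (truth-teller)
  Statement is true → they ARE the same → Leo is also a Knight
Case 2: Frank is a Knave (liar)
  Statement is false → they are NOT the same → Leo is a Knight
In both cases, Leo is a Knight.

Knight


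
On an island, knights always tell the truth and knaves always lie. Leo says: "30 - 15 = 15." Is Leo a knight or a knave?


Statement: "30 - 15 = 15."
Actual: 30 - 15 = 15
Claimed: 15
Statement is TRUE → Leo tells the truth → Knight

Knight


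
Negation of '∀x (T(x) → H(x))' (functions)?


Original: ∀x (T(x) → H(x))
Rule: ¬∀→∃, ¬∃→∀, negate predicate.
Negation: ∃x (T(x) ∧ ¬H(x))

∃x (T(x) ∧ ¬H(x))


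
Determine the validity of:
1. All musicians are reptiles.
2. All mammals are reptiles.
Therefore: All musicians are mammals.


Premise 1: All musicians are reptiles.
Premise 2: All mammals are reptiles.
Conclusion: All musicians are mammals.
Fallacy: undistributed middle. reptiles is predicate in both.
Counterexample: musicians and mammals could be disjoint subsets of reptiles.

Invalid


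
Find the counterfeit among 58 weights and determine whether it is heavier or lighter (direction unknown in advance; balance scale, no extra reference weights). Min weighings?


Let n = 58. 116 possibilities (n weights × lighter/heavier); each weighing has 3 outcomes.
Bound for k weighings: say the first weighing puts j weights on each pan. If it tips, the 2j weighed weights remain suspects (each with a known direction) and k-1 weighings give 3^(k-1) outcomes; 3^(k-1) is odd, so 2j ≤ 3^(k-1) - 1. If it balances, the n - 2j unweighed weights remain with direction unknown: 2(n - 2j) ≤ 3^(k-1) - 1 by the same parity argument. Adding, n ≤ (3^(k-1) - 1) + (3^(k-1) - 1)/2 = (3^k - 3)/2, and the classical three-group strategy achieves this (3 weights in 2 weighings, 12 in 3, 39 in 4, 120 in 5).
So we need the smallest k with (3^k - 3)/2 ≥ 58.
k = 4: (3^4 - 3)/2 = 39 < 58 ✗
k = 5: (3^5 - 3)/2 = 120 ≥ 58 ✓

5


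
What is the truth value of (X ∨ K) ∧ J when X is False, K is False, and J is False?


X = False, K = False, J = False
Step 1: X ∨ K = False OR False = False
Step 2: False ∧ J = False AND False = False
OR is true when at least one operand is true; AND requires both.

False


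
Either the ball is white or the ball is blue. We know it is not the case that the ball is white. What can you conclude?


Disjunctive syllogism: P ∨ Q, ¬P ⊢ Q
Disjunction: the ball is white ∨ the ball is blue
We know it is not the case that the ball is white.
By disjunctive syllogism, the other disjunct must be true.

The ball is blue


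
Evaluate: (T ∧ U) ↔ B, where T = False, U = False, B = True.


T = False, U = False, B = True
Step 1: T ∧ U = False AND False = False
Step 2: (False) ↔ B: true when both sides have same truth value.
Result: False ↔ True = False

False


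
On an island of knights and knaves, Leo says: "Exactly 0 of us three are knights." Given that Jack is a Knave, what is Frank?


Leo claims exactly 0 knights among Leo, Jack, Frank.
Given: Jack is a Knave.

Case 1: Leo is a Knight (tells truth)
  Then exactly 0 of the three are knights.
  Counting Leo, Jack: 1 knight(s) so far. Need -1 more → impossible.
Case 2: Leo is a Knave (lies)
  Then the count is NOT 0.
  If Frank = Knave, count = 0 = 0 → claim would be true, contradicts lie.
  If Frank = Knight, count = 1 ≠ 0 → lie confirmed ✓

Frank is a Knight.

Knight


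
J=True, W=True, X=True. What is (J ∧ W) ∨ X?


J = True, W = True, X = True
Expression: (J ∧ W) ∨ X
Step 1: J ∧ W = True AND True = True
Step 2: (True) ∨ X = True OR True = True

True


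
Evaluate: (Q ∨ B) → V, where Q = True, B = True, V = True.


Q = True, B = True, V = True
Step 1: Q ∨ B = True OR True = True
Step 2: (True) → V: false only when antecedent=True and V=False.
Result: True

True


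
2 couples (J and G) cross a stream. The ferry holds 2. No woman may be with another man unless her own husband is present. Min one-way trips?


Label couples J and G.
1. WJ+WG → (far: WJ,WG; near: HJ,HG)
2. WJ ←   (far: WG; near: HJ,HG,WJ)
3. HJ+HG → (far: HJ,HG,WG; near: WJ)
4. HJ ←   (far: HG,WG; near: HJ,WJ)  — HJ returns, since WJ is alone on near bank
5. HJ+WJ → (far: all four; near: empty)
Every state respects the constraint.
Minimum trips = 5

5


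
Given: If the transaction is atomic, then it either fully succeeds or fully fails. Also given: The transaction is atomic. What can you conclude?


Modus ponens: P → Q, P ⊢ Q
P: the transaction is atomic
Q: it either fully succeeds or fully fails
We have P → Q and P is true.
By modus ponens, Q must be true.

It either fully succeeds or fully fails


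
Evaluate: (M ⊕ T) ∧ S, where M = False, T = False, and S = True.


M = False, T = False, S = True
Step 1: M ⊕ T = False XOR False = False
Step 2: False ∧ S = False AND True = False
XOR true when exactly one of M,T is true; then AND with S.

False


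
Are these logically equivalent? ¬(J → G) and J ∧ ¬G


Expression 1: ¬(J → G)
Expression 2: J ∧ ¬G
Truth table (J G | Expr1 Expr2):
  T T |   F     F
  T F |   T     T
  F T |   F     F
  F F |   F     F
All 4 rows agree, so the expressions are logically equivalent.

Yes


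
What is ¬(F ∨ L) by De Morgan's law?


De Morgan's law: ¬(P ∨ Q) ≡ ¬P ∧ ¬Q
¬(F ∨ L) = ¬F ∧ ¬L

¬F ∧ ¬L


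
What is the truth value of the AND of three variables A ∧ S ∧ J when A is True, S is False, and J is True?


A = True, S = False, J = True
Step 1: A ∧ S = True AND False = False
Step 2: (False) ∧ J = (False) AND True = False
AND is true only when ALL operands are true.

False


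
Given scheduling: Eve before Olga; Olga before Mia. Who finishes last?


Constraints: Eve before Olga; Olga before Mia
The last task can have nothing scheduled after it, so it must never appear on the left of a 'before'.
Tasks appearing before some other task: Eve, Olga.
The only task not in that list is Mia → it is last.

Mia


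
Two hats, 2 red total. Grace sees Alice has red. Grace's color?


Total red = 2, Alice = red
Red accounted for: 1
Remaining for Grace: 1
Grace's hat is red.

red


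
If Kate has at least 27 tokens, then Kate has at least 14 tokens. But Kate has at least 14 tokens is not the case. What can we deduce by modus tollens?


Modus tollens: P → Q, ¬Q ⊢ ¬P
P: Kate has at least 27 tokens
Q: Kate has at least 14 tokens
We have P → Q and Q is false.
By modus tollens, P must be false.

It is not the case that Kate has at least 27 tokens


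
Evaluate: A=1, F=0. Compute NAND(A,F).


A AND F = 0
NOT(0) = 1

1


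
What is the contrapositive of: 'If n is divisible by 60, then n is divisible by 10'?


Original: If n is divisible by 60, then n is divisible by 10
Contrapositive: If ¬Q, then ¬P
Negate Q: not (n is divisible by 10)
Negate P: not (n is divisible by 60)

If not (n is divisible by 10), then not (n is divisible by 60).


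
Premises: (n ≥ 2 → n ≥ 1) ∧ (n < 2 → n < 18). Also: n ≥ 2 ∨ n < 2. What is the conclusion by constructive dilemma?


Constructive dilemma: (P → Q) ∧ (R → S), P ∨ R ⊢ Q ∨ S
Premise 1: n ≥ 2 → n ≥ 1
Premise 2: n < 2 → n < 18
Premise 3: n ≥ 2 ∨ n < 2
Case 1: Assuming n ≥ 2, then by Premise 1, n ≥ 1.
Case 2: Assuming n < 2, then by Premise 2, n < 18.
Since one of n ≥ 2 or n < 2 must hold, we get n ≥ 1 or n < 18.

n ≥ 1 or n < 18.


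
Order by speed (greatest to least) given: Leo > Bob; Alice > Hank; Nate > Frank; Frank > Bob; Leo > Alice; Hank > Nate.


Constraints: Leo > Bob; Alice > Hank; Nate > Frank; Frank > Bob; Leo > Alice; Hank > Nate
Method: at each step, the next-highest is the one remaining person who never appears on the smaller side of a constraint between remaining people.
  Step 1: remaining {Alice, Bob, Leo, Hank, Nate, Frank}; on the smaller side: {Alice, Bob, Hank, Nate, Frank} → Leo is next (Leo > Bob; Leo > Alice).
  Step 2: remaining {Alice, Bob, Hank, Nate, Frank}; on the smaller side: {Bob, Hank, Nate, Frank} → Alice is next (Alice > Hank).
  Step 3: remaining {Bob, Hank, Nate, Frank}; on the smaller side: {Bob, Nate, Frank} → Hank is next (Hank > Nate).
  Step 4: remaining {Bob, Nate, Frank}; on the smaller side: {Bob, Frank} → Nate is next (Nate > Frank).
  Step 5: remaining {Bob, Frank}; on the smaller side: {Bob} → Frank is next (Frank > Bob).
  Step 6: only Bob remains → lowest.
Final ranking (highest to lowest):

Leo > Alice > Hank > Nate > Frank > Bob


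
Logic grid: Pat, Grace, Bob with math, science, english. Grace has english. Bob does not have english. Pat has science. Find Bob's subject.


From clues:
  Grace → english
  Pat → science
By elimination, Bob gets the remaining.

math


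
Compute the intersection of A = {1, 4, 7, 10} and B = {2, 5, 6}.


A = {1, 4, 7, 10}
B = {2, 5, 6}
Operation: intersection
Elements in both: none

∅


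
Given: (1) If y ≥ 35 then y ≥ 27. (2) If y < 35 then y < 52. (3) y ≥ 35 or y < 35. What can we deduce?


Constructive dilemma: (P → Q) ∧ (R → S), P ∨ R ⊢ Q ∨ S
Premise 1: y ≥ 35 → y ≥ 27
Premise 2: y < 35 → y < 52
Premise 3: y ≥ 35 ∨ y < 35
Case 1: Assuming y ≥ 35, then by Premise 1, y ≥ 27.
Case 2: Assuming y < 35, then by Premise 2, y < 52.
Since one of y ≥ 35 or y < 35 must hold, we get y ≥ 27 or y < 52.

y ≥ 27 or y < 52.


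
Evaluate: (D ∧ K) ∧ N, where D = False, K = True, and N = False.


D = False, K = True, N = False
Step 1: D ∧ K = False AND True = False
Step 2: False ∧ N = False AND False = False
AND is true only when ALL operands are true.

False


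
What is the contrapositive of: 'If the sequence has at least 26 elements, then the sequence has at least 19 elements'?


Original: If the sequence has at least 26 elements, then the sequence has at least 19 elements
Contrapositive: If ¬Q, then ¬P
Negate Q: not (the sequence has at least 19 elements)
Negate P: not (the sequence has at least 26 elements)

If not (the sequence has at least 19 elements), then not (the sequence has at least 26 elements).


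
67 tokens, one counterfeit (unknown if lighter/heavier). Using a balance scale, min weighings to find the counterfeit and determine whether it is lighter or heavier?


Let n = 67. 134 possibilities (n tokens × lighter/heavier); each weighing has 3 outcomes.
Bound for k weighings: say the first weighing puts j tokens on each pan. If it tips, the 2j weighed tokens remain suspects (each with a known direction) and k-1 weighings give 3^(k-1) outcomes; 3^(k-1) is odd, so 2j ≤ 3^(k-1) - 1. If it balances, the n - 2j unweighed tokens remain with direction unknown: 2(n - 2j) ≤ 3^(k-1) - 1 by the same parity argument. Adding, n ≤ (3^(k-1) - 1) + (3^(k-1) - 1)/2 = (3^k - 3)/2, and the classical three-group strategy achieves this (3 tokens in 2 weighings, 12 in 3, 39 in 4, 120 in 5).
So we need the smallest k with (3^k - 3)/2 ≥ 67.
k = 4: (3^4 - 3)/2 = 39 < 67 ✗
k = 5: (3^5 - 3)/2 = 120 ≥ 67 ✓

5


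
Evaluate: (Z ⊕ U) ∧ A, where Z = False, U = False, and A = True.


Z = False, U = False, A = True
Step 1: Z ⊕ U = False XOR False = False
Step 2: False ∧ A = False AND True = False
XOR true when exactly one of Z,U is true; then AND with A.

False


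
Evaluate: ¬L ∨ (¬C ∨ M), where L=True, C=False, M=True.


L = True, C = False, M = True
Expression: ¬L ∨ (¬C ∨ M)
Step 1: ¬C = NOT False = True
Step 2: ¬C ∨ M = True OR True = True
Step 3: ¬L = NOT True = False
Step 4: (False) ∨ (True) = False OR True = True

True


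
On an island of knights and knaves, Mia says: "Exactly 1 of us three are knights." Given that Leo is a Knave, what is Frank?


Mia claims exactly 1 knights among Mia, Leo, Frank.
Given: Leo is a Knave.

Case 1: Mia is a Knight (tells truth)
  Then exactly 1 of the three are knights.
  Counting Mia, Leo: 1 knight(s) so far. Need 0 more → Frank = Knave.
Case 2: Mia is a Knave (lies)
  Then the count is NOT 1.
  If Frank = Knight, count = 1 = 1 → claim would be true, contradicts lie.
  If Frank = Knave, count = 0 ≠ 1 → lie confirmed ✓

Frank is a Knave.

Knave


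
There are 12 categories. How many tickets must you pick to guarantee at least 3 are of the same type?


Pigeonhole: to guarantee k in one of n categories, need (k-1)×n + 1.
k = 3, n = 12
Minimum = (3-1) × 12 + 1 = 2 × 12 + 1

25


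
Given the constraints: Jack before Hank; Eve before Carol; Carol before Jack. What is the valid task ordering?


Constraints: Jack before Hank; Eve before Carol; Carol before Jack
Method: repeatedly schedule the remaining task that has no remaining task required before it.
  Step 1: remaining {Jack, Carol, Hank, Eve}; every task except Eve still has a predecessor pending → schedule Eve.
  Step 2: remaining {Jack, Carol, Hank}; every task except Carol still has a predecessor pending → schedule Carol.
  Step 3: remaining {Jack, Hank}; every task except Jack still has a predecessor pending → schedule Jack.
  Step 4: only Hank remains → schedule Hank.
Resulting order:

Eve → Carol → Jack → Hank


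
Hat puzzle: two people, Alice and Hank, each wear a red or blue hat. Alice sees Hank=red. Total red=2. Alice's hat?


Total red = 2, Hank = red
Red accounted for: 1
Remaining for Alice: 1
Alice's hat is red.

red


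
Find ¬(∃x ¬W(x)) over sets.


Original: ∃x ¬W(x)
Rule: ¬∀→∃, ¬∃→∀, negate predicate.
Negation: ∀x W(x)

∀x W(x)


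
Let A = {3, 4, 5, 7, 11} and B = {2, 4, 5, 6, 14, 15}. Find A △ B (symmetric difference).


A = {3, 4, 5, 7, 11}
B = {2, 4, 5, 6, 14, 15}
Operation: symmetric difference
In A only: [3, 7, 11], in B only: [2, 6, 14, 15]

{2, 3, 6, 7, 11, 14, 15}


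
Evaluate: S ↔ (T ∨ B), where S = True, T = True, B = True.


S = True, T = True, B = True
Step 1: T ∨ B = True OR True = True
Step 2: S ↔ (True): true when both sides have same truth value.
Result: True ↔ True = True

True


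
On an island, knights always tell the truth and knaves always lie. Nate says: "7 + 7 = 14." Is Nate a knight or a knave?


Statement: "7 + 7 = 14."
Actual: 7 + 7 = 14
Claimed: 14
Statement is TRUE → Nate tells the truth → Knight

Knight


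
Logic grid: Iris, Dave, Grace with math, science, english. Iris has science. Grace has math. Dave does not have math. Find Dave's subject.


From clues:
  Grace → math
  Iris → science
By elimination, Dave gets the remaining.

english


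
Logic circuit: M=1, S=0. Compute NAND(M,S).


M AND S = 0
NOT(0) = 1

1


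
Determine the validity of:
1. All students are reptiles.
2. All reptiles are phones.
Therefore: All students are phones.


Premise 1: All students are reptiles.
Premise 2: All reptiles are phones.
Conclusion: All students are phones.
Barbara syllogism (AAA-1): All A are B, All B are C → All A are C.
Middle term (reptiles) distributed in premise 2.

Valid


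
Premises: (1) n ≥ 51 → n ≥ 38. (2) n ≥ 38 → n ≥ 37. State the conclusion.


Hypothetical syllogism: P → Q, Q → R ⊢ P → R
Premise 1: n ≥ 51 → n ≥ 38
Premise 2: n ≥ 38 → n ≥ 37
Chain the implications: the middle term (n ≥ 38) links the two.
Conclusion: If n ≥ 51, then n ≥ 37.

If n ≥ 51, then n ≥ 37.


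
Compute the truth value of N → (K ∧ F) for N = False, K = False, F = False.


N = False, K = False, F = False
Step 1: K ∧ F = False AND False = False
Step 2: N → (False): false only when N=True and consequent=False.
Result: True

True


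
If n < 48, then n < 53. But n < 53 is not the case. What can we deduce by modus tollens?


Modus tollens: P → Q, ¬Q ⊢ ¬P
P: n < 48
Q: n < 53
We have P → Q and Q is false.
By modus tollens, P must be false.

It is not the case that n < 48


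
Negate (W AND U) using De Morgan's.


De Morgan's law: ¬(P ∧ Q) ≡ ¬P ∨ ¬Q
¬(W ∧ U) = ¬W ∨ ¬U

¬W ∨ ¬U


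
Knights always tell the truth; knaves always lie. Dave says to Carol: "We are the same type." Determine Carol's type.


Dave says: "We are the same type."
Case 1: Dave is a Knight (truth-teller)
  Statement is true → they ARE the same → Carol is also a Knight
Case 2: Dave is a Knave (liar)
  Statement is false → they are NOT the same → Carol is a Knight
In both cases, Carol is a Knight.

Knight


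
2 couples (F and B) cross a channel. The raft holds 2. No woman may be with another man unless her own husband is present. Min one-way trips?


Label couples F and B.
1. WF+WB → (far: WF,WB; near: HF,HB)
2. WF ←   (far: WB; near: HF,HB,WF)
3. HF+HB → (far: HF,HB,WB; near: WF)
4. HF ←   (far: HB,WB; near: HF,WF)  — HF returns, since WF is alone on near bank
5. HF+WF → (far: all four; near: empty)
Every state respects the constraint.
Minimum trips = 5

5


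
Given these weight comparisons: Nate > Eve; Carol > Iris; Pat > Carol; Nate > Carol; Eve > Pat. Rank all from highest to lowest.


Constraints: Nate > Eve; Carol > Iris; Pat > Carol; Nate > Carol; Eve > Pat
Method: at each step, the next-highest is the one remaining person who never appears on the smaller side of a constraint between remaining people.
  Step 1: remaining {Pat, Nate, Iris, Carol, Eve}; on the smaller side: {Pat, Iris, Carol, Eve} → Nate is next (Nate > Eve; Nate > Carol).
  Step 2: remaining {Pat, Iris, Carol, Eve}; on the smaller side: {Pat, Iris, Carol} → Eve is next (Eve > Pat).
  Step 3: remaining {Pat, Iris, Carol}; on the smaller side: {Iris, Carol} → Pat is next (Pat > Carol).
  Step 4: remaining {Iris, Carol}; on the smaller side: {Iris} → Carol is next (Carol > Iris).
  Step 5: only Iris remains → lowest.
Final ranking (highest to lowest):

Nate > Eve > Pat > Carol > Iris


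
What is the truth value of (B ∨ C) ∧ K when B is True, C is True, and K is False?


B = True, C = True, K = False
Step 1: B ∨ C = True OR True = True
Step 2: True ∧ K = True AND False = False
OR is true when at least one operand is true; AND requires both.

False


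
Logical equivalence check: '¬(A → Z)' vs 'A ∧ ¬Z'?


Expression 1: ¬(A → Z)
Expression 2: A ∧ ¬Z
Truth table (A Z | Expr1 Expr2):
  T T |   F     F
  T F |   T     T
  F T |   F     F
  F F |   F     F
All 4 rows agree, so the expressions are logically equivalent.

Yes


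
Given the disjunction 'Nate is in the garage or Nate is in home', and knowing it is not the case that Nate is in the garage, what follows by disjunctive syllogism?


Disjunctive syllogism: P ∨ Q, ¬P ⊢ Q
Disjunction: Nate is in the garage ∨ Nate is in home
We know it is not the case that Nate is in the garage.
By disjunctive syllogism, the other disjunct must be true.

Nate is in home


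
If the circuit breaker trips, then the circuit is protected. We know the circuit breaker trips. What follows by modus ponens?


Modus ponens: P → Q, P ⊢ Q
P: the circuit breaker trips
Q: the circuit is protected
We have P → Q and P is true.
By modus ponens, Q must be true.

The circuit is protected


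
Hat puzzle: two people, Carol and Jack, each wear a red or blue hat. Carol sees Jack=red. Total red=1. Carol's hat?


Total red = 1, Jack = red
Red accounted for: 1
Remaining for Carol: 0
Carol's hat is blue.

blue


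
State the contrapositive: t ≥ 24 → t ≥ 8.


Original: If t ≥ 24, then t ≥ 8
Contrapositive: If ¬Q, then ¬P
Negate Q: not (t ≥ 8)
Negate P: not (t ≥ 24)

If not (t ≥ 8), then not (t ≥ 24).


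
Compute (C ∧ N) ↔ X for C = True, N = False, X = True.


C = True, N = False, X = True
Step 1: C ∧ N = True AND False = False
Step 2: (False) ↔ X: true when both sides have same truth value.
Result: False ↔ True = False

False


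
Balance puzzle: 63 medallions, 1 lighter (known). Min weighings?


Each weighing has 3 outcomes (left heavy / balance / right heavy), so k weighings distinguish at most 3^k cases; splitting into three near-equal groups achieves this.
Need 3^k ≥ 63: 3^3 = 27 < 63 ≤ 3^4 = 81
k = ⌈log₃(63)⌉ = 4

4


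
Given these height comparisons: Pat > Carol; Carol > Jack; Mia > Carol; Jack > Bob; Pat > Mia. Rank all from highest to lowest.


Constraints: Pat > Carol; Carol > Jack; Mia > Carol; Jack > Bob; Pat > Mia
Method: at each step, the next-highest is the one remaining person who never appears on the smaller side of a constraint between remaining people.
  Step 1: remaining {Bob, Pat, Carol, Mia, Jack}; on the smaller side: {Bob, Carol, Mia, Jack} → Pat is next (Pat > Carol; Pat > Mia).
  Step 2: remaining {Bob, Carol, Mia, Jack}; on the smaller side: {Bob, Carol, Jack} → Mia is next (Mia > Carol).
  Step 3: remaining {Bob, Carol, Jack}; on the smaller side: {Bob, Jack} → Carol is next (Carol > Jack).
  Step 4: remaining {Bob, Jack}; on the smaller side: {Bob} → Jack is next (Jack > Bob).
  Step 5: only Bob remains → lowest.
Final ranking (highest to lowest):

Pat > Mia > Carol > Jack > Bob


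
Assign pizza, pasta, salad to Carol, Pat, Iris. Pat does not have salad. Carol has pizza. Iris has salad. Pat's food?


From clues:
  Iris → salad
  Carol → pizza
By elimination, Pat gets the remaining.

pasta


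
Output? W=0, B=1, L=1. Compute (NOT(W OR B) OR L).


W OR B = 1
NOT(1) = 0
0 OR 1 = 1

1


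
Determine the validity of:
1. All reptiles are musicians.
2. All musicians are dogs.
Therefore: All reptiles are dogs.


Premise 1: All reptiles are musicians.
Premise 2: All musicians are dogs.
Conclusion: All reptiles are dogs.
Barbara syllogism (AAA-1): All A are B, All B are C → All A are C.
Middle term (musicians) distributed in premise 2.

Valid


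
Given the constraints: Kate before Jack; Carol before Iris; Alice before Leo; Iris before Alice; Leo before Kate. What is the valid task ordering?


Constraints: Kate before Jack; Carol before Iris; Alice before Leo; Iris before Alice; Leo before Kate
Method: repeatedly schedule the remaining task that has no remaining task required before it.
  Step 1: remaining {Jack, Alice, Carol, Iris, Kate, Leo}; every task except Carol still has a predecessor pending → schedule Carol.
  Step 2: remaining {Jack, Alice, Iris, Kate, Leo}; every task except Iris still has a predecessor pending → schedule Iris.
  Step 3: remaining {Jack, Alice, Kate, Leo}; every task except Alice still has a predecessor pending → schedule Alice.
  Step 4: remaining {Jack, Kate, Leo}; every task except Leo still has a predecessor pending → schedule Leo.
  Step 5: remaining {Jack, Kate}; every task except Kate still has a predecessor pending → schedule Kate.
  Step 6: only Jack remains → schedule Jack.
Resulting order:

Carol → Iris → Alice → Leo → Kate → Jack
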